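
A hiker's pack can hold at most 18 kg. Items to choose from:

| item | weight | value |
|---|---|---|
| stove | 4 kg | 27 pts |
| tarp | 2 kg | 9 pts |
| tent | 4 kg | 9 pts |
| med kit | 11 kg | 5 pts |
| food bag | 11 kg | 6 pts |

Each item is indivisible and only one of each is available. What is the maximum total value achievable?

Check high-value combinations within 18 kg:
- stove+tarp+tent: weight 4+2+4=10, value 27+9+9=45
- stove+tarp+food bag: weight 4+2+11=17, value 27+9+6=42
- stove+tarp+med kit: weight 4+2+11=17, value 27+9+5=41
- stove+tarp: weight 4+2=6, value 27+9=36
Best: 45 pts.

45 pts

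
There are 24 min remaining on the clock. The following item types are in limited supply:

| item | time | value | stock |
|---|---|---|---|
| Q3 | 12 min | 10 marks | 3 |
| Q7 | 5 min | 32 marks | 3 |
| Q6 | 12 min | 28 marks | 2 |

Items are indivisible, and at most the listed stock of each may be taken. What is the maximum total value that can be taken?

96 marks

Best selections within time 24 and stock limits:
- 3×Q7: time 15, value 96
- 2×Q7 + 1×Q6: time 22, value 92
- 1×Q3 + 2×Q7: time 22, value 74
- 2×Q7: time 10, value 64
Best: 96 marks.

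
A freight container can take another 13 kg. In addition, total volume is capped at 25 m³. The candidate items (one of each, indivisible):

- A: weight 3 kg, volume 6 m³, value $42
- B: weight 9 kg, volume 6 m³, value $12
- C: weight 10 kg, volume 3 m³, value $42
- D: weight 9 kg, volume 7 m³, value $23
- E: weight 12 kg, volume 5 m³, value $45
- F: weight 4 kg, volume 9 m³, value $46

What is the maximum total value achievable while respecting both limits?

Feasible sets respecting both limits:
- A+F: weight 7, volume 15, value 88
- A+C: weight 13, volume 9, value 84
- D+F: weight 13, volume 16, value 69
Best: $88.

$88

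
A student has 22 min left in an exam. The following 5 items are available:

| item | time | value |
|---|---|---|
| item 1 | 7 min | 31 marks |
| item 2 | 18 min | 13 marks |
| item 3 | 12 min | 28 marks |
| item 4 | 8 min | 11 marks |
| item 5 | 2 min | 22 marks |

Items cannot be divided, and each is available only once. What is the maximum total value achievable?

This is a 0/1 knapsack; check combinations near the capacity.
- item 1+item 3+item 5: time 7+12+2=21, value 31+28+22=81
- item 1+item 4+item 5: time 7+8+2=17, value 31+11+22=64
- item 3+item 4+item 5: time 12+8+2=22, value 28+11+22=61
- item 1+item 3: time 7+12=19, value 31+28=59
- item 1+item 5: time 7+2=9, value 31+22=53
Best: 81 marks.

81 marks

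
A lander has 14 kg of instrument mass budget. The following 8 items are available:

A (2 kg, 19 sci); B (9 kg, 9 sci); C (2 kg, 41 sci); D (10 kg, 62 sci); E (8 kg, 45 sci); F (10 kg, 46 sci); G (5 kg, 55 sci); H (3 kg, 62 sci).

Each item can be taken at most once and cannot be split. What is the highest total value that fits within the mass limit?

177 sci

Check high-value combinations within 14 kg:
- A+C+G+H: mass 2+2+5+3=12, value 19+41+55+62=177
- C+G+H: mass 2+5+3=10, value 41+55+62=158
- C+E+H: mass 2+8+3=13, value 41+45+62=148
- A+G+H: mass 2+5+3=10, value 19+55+62=136
Best: 177 sci.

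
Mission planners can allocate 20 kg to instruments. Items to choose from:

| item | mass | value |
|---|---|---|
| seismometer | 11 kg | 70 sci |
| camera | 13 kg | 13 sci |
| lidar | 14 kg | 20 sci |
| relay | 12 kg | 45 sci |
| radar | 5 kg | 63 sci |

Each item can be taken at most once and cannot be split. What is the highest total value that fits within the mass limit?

133 sci

Check high-value combinations within 20 kg:
- seismometer+radar: mass 11+5=16, value 70+63=133
- relay+radar: mass 12+5=17, value 45+63=108
- lidar+radar: mass 14+5=19, value 20+63=83
Best: 133 sci.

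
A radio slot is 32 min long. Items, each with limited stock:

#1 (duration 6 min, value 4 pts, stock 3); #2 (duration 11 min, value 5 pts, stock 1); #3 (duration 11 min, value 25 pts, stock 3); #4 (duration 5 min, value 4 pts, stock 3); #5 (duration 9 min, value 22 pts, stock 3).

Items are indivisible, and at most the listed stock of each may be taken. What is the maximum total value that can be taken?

Best selections within duration 32 and stock limits:
- 2×#3 + 1×#5: duration 31, value 72
- 1×#4 + 3×#5: duration 32, value 70
Best: 72 pts.

72 pts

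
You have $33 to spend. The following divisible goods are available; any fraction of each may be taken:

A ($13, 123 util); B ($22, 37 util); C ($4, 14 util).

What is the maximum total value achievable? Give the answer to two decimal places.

163.91

Take in order of value per unit:
- A (123/13 per unit): all 13 → value 123, running total 123.00
- C (14/4 per unit): all 4 → value 14, running total 137.00
- B (37/22 per unit): 16 of 22 → value 16×37/22 = 26.9091, running total 163.91
Total 163.91.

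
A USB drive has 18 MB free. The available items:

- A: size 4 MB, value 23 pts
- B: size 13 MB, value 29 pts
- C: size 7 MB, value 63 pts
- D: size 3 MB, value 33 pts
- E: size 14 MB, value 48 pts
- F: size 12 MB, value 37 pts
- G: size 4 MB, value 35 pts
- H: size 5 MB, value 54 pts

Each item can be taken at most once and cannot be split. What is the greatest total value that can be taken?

154 pts

Check high-value combinations within 18 MB:
- A+C+D+G: size 4+7+3+4=18, value 23+63+33+35=154
- C+G+H: size 7+4+5=16, value 63+35+54=152
- C+D+H: size 7+3+5=15, value 63+33+54=150
- A+D+G+H: size 4+3+4+5=16, value 23+33+35+54=145
Best: 154 pts.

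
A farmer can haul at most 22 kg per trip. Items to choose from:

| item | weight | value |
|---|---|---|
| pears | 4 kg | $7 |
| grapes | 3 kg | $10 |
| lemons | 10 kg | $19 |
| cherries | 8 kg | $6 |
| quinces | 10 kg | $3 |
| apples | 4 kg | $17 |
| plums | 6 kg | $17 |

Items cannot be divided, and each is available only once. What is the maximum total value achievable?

This is a 0/1 knapsack; check combinations near the capacity.
- lemons+apples+plums: weight 10+4+6=20, value 19+17+17=53
- pears+grapes+lemons+apples: weight 4+3+10+4=21, value 7+10+19+17=53
- pears+grapes+apples+plums: weight 4+3+4+6=17, value 7+10+17+17=51
- grapes+cherries+apples+plums: weight 3+8+4+6=21, value 10+6+17+17=50
- pears+cherries+apples+plums: weight 4+8+4+6=22, value 7+6+17+17=47
Best: $53.

$53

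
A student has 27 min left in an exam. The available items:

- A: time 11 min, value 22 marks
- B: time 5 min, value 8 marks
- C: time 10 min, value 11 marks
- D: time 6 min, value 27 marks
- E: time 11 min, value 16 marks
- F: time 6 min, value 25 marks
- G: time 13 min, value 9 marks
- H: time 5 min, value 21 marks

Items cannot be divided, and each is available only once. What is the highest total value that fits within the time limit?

84 marks

Check high-value combinations within 27 min:
- C+D+F+H: time 10+6+6+5=27, value 11+27+25+21=84
- B+D+F+H: time 5+6+6+5=22, value 8+27+25+21=81
- A+B+D+H: time 11+5+6+5=27, value 22+8+27+21=78
- A+B+F+H: time 11+5+6+5=27, value 22+8+25+21=76
- A+D+F: time 11+6+6=23, value 22+27+25=74
Best: 84 marks.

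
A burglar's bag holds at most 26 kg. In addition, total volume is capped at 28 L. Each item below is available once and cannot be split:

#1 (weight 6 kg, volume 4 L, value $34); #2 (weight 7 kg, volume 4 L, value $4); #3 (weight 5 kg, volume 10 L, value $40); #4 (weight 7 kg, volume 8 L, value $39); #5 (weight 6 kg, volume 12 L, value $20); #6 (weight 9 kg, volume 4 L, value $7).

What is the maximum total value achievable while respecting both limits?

Feasible sets respecting both limits:
- #1+#2+#3+#4: weight 25, volume 26, value 117
- #1+#3+#4: weight 18, volume 22, value 113
- #1+#2+#4+#5: weight 26, volume 28, value 97
- #1+#3+#5: weight 17, volume 26, value 94
Best: $117.

$117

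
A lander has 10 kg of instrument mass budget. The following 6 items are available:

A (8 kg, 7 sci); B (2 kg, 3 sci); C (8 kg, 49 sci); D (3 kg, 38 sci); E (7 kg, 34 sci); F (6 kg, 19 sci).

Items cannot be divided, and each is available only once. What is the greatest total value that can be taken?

72 sci

This is a 0/1 knapsack; check combinations near the capacity.
- D+E: mass 3+7=10, value 38+34=72
- D+F: mass 3+6=9, value 38+19=57
- B+C: mass 2+8=10, value 3+49=52
Best: 72 sci.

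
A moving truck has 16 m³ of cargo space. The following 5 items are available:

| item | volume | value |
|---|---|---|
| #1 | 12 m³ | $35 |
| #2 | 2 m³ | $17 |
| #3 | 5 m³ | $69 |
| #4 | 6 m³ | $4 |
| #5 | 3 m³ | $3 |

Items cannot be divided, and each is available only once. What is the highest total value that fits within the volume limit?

Check high-value combinations within 16 m³:
- #2+#3+#4+#5: volume 2+5+6+3=16, value 17+69+4+3=93
- #2+#3+#4: volume 2+5+6=13, value 17+69+4=90
- #2+#3+#5: volume 2+5+3=10, value 17+69+3=89
- #2+#3: volume 2+5=7, value 17+69=86
Best: $93.

$93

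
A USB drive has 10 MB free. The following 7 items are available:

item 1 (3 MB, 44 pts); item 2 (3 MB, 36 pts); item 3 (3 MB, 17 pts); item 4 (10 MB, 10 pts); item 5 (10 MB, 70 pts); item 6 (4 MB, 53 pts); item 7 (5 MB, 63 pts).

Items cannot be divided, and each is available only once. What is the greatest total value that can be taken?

This is a 0/1 knapsack; check combinations near the capacity.
- item 1+item 2+item 6: size 3+3+4=10, value 44+36+53=133
- item 6+item 7: size 4+5=9, value 53+63=116
- item 1+item 3+item 6: size 3+3+4=10, value 44+17+53=114
Best: 133 pts.

133 pts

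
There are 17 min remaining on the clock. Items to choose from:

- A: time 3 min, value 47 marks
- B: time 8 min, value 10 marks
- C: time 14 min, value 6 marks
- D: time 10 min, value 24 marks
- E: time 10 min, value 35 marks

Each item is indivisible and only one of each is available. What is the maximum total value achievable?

82 marks

Check high-value combinations within 17 min:
- A+E: time 3+10=13, value 47+35=82
- A+D: time 3+10=13, value 47+24=71
- A+B: time 3+8=11, value 47+10=57
- A+C: time 3+14=17, value 47+6=53
- A: time 3, value 47
Best: 82 marks.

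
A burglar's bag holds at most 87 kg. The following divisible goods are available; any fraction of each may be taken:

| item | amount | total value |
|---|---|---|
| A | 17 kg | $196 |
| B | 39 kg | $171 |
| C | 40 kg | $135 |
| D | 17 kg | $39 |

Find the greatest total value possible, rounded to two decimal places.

Take in order of value per unit:
- A (196/17 per unit): all 17 → value 196, running total 196.00
- B (171/39 per unit): all 39 → value 171, running total 367.00
- C (135/40 per unit): 31 of 40 → value 31×135/40 = 104.6250, running total 471.63
Total 471.63.

471.63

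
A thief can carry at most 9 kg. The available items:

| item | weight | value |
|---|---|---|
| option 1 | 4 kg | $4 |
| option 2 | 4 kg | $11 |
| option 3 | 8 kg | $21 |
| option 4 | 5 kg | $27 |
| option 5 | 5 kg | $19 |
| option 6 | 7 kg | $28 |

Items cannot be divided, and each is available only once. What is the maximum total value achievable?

$38

Check high-value combinations within 9 kg:
- option 2+option 4: weight 4+5=9, value 11+27=38
- option 1+option 4: weight 4+5=9, value 4+27=31
- option 2+option 5: weight 4+5=9, value 11+19=30
- option 6: weight 7, value 28
Best: $38.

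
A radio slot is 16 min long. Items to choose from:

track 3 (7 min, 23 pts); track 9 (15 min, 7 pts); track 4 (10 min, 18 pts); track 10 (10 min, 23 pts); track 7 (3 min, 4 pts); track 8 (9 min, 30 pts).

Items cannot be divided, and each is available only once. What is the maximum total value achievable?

Check high-value combinations within 16 min:
- track 3+track 8: duration 7+9=16, value 23+30=53
- track 7+track 8: duration 3+9=12, value 4+30=34
- track 8: duration 9, value 30
- track 3+track 7: duration 7+3=10, value 23+4=27
Best: 53 pts.

53 pts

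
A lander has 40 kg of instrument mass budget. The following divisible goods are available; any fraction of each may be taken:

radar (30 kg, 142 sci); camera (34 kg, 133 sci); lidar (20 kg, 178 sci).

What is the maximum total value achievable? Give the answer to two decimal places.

Take in order of value per unit:
- lidar (178/20 per unit): all 20 → value 178, running total 178.00
- radar (142/30 per unit): 20 of 30 → value 20×142/30 = 94.6667, running total 272.67
Total 272.67.

272.67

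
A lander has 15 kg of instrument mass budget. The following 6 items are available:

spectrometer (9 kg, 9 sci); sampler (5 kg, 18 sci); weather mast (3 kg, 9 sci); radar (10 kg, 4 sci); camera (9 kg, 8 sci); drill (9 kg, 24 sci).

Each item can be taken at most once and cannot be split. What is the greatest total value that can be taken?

This is a 0/1 knapsack; check combinations near the capacity.
- sampler+drill: mass 5+9=14, value 18+24=42
- weather mast+drill: mass 3+9=12, value 9+24=33
- sampler+weather mast: mass 5+3=8, value 18+9=27
- spectrometer+sampler: mass 9+5=14, value 9+18=27
- sampler+camera: mass 5+9=14, value 18+8=26
Best: 42 sci.

42 sci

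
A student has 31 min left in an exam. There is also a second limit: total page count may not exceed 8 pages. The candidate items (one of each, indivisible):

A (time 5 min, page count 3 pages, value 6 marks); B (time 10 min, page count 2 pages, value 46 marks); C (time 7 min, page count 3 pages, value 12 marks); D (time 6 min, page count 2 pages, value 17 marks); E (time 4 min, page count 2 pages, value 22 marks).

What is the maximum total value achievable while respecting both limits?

Feasible sets respecting both limits:
- B+D+E: time 20, page count 6, value 85
- B+C+E: time 21, page count 7, value 80
- B+C+D: time 23, page count 7, value 75
- A+B+E: time 19, page count 7, value 74
Best: 85 marks.

85 marks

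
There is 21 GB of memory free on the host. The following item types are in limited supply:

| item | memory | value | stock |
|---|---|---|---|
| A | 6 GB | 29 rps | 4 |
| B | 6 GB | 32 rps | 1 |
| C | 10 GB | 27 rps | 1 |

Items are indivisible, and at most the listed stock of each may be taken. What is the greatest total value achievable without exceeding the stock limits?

90 rps

Top feasible selections:
- 2×A + 1×B: memory 18, value 90
- 3×A: memory 18, value 87
- 1×A + 1×B: memory 12, value 61
- 1×B + 1×C: memory 16, value 59
Best: 90 rps.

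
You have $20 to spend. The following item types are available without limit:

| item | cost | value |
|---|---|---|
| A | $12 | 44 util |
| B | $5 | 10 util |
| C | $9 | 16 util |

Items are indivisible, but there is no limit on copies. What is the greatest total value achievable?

54 util

Best value-per-unit is A at 44/12; filling with it alone gives 1×44 = 44.
Optimal mix: 1×A + 1×B → cost 17, value 54.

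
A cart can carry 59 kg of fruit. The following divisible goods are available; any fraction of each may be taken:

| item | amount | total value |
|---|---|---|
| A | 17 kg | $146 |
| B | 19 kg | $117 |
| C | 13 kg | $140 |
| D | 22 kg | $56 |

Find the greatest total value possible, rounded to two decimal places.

428.45

Take in order of value per unit:
- C (140/13 per unit): all 13 → value 140, running total 140.00
- A (146/17 per unit): all 17 → value 146, running total 286.00
- B (117/19 per unit): all 19 → value 117, running total 403.00
- D (56/22 per unit): 10 of 22 → value 10×56/22 = 25.4545, running total 428.45
Total 428.45.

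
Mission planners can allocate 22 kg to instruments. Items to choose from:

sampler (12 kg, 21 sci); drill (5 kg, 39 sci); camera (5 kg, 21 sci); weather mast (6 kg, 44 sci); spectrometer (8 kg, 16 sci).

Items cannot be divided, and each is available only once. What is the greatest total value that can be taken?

104 sci

Check high-value combinations within 22 kg:
- drill+camera+weather mast: mass 5+5+6=16, value 39+21+44=104
- drill+weather mast+spectrometer: mass 5+6+8=19, value 39+44+16=99
- drill+weather mast: mass 5+6=11, value 39+44=83
- camera+weather mast+spectrometer: mass 5+6+8=19, value 21+44+16=81
Best: 104 sci.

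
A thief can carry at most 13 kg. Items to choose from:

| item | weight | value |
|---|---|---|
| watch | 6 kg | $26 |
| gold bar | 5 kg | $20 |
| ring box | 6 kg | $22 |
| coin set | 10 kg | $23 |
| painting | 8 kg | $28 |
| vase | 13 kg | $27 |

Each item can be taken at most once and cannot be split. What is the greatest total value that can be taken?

This is a 0/1 knapsack; check combinations near the capacity.
- watch+ring box: weight 6+6=12, value 26+22=48
- gold bar+painting: weight 5+8=13, value 20+28=48
- watch+gold bar: weight 6+5=11, value 26+20=46
- gold bar+ring box: weight 5+6=11, value 20+22=42
Best: $48.

$48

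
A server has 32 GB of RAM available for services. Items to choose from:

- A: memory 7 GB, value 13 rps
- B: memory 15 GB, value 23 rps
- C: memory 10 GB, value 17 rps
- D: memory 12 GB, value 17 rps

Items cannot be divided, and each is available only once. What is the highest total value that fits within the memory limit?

Check high-value combinations within 32 GB:
- A+B+C: memory 7+15+10=32, value 13+23+17=53
- A+C+D: memory 7+10+12=29, value 13+17+17=47
- B+C: memory 15+10=25, value 23+17=40
Best: 53 rps.

53 rps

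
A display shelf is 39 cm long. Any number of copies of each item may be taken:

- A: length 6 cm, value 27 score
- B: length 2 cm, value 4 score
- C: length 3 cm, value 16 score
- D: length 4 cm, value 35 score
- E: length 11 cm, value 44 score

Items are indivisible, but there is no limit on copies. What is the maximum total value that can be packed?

331 score

Best value-per-unit is D at 35/4; filling with it alone gives 9×35 = 315.
Optimal mix: 1×C + 9×D → length 39, value 331.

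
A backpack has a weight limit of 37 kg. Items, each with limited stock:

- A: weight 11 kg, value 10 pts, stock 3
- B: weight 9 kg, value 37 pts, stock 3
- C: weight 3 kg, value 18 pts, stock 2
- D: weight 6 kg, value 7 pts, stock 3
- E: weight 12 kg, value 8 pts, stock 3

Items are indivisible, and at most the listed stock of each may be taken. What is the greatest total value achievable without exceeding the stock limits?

147 pts

Top feasible selections:
- 3×B + 2×C: weight 33, value 147
- 3×B + 1×C + 1×D: weight 36, value 136
Best: 147 pts.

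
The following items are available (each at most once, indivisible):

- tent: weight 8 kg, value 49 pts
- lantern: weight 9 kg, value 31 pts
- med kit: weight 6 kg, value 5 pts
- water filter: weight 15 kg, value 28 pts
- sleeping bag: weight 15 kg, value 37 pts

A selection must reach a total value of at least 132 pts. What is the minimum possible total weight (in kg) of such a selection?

Subsets with value ≥ 132, sorted by total weight:
- tent+lantern+water filter+sleeping bag: weight 47, value 145
- tent+lantern+med kit+water filter+sleeping bag: weight 53, value 150
Minimum weight: 47 kg.

47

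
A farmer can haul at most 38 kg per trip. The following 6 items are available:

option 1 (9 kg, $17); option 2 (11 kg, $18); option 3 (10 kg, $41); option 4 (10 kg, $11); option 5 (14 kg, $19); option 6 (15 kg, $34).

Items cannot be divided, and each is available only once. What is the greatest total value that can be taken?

This is a 0/1 knapsack; check combinations near the capacity.
- option 2+option 3+option 6: weight 11+10+15=36, value 18+41+34=93
- option 1+option 3+option 6: weight 9+10+15=34, value 17+41+34=92
- option 3+option 4+option 6: weight 10+10+15=35, value 41+11+34=86
Best: $93.

$93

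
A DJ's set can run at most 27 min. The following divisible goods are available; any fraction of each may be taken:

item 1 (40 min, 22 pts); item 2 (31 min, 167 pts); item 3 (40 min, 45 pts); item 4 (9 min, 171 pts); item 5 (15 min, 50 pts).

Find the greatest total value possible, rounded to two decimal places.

267.97

Take in order of value per unit:
- item 4 (171/9 per unit): all 9 → value 171, running total 171.00
- item 2 (167/31 per unit): 18 of 31 → value 18×167/31 = 96.9677, running total 267.97
Total 267.97.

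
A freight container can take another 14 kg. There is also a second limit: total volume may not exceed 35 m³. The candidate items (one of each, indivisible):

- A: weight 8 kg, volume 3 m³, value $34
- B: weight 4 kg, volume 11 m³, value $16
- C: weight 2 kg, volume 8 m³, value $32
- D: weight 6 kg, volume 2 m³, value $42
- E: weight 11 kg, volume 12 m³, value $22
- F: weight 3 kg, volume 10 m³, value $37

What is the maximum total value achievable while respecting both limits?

$111

Feasible sets respecting both limits:
- C+D+F: weight 11, volume 20, value 111
- A+C+F: weight 13, volume 21, value 103
- B+D+F: weight 13, volume 23, value 95
Best: $111.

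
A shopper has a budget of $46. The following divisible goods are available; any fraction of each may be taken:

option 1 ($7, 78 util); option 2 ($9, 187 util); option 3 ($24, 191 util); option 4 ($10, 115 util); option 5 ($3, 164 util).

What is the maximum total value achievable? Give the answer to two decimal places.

679.29

Take in order of value per unit:
- option 5 (164/3 per unit): all 3 → value 164, running total 164.00
- option 2 (187/9 per unit): all 9 → value 187, running total 351.00
- option 4 (115/10 per unit): all 10 → value 115, running total 466.00
- option 1 (78/7 per unit): all 7 → value 78, running total 544.00
- option 3 (191/24 per unit): 17 of 24 → value 17×191/24 = 135.2917, running total 679.29
Total 679.29.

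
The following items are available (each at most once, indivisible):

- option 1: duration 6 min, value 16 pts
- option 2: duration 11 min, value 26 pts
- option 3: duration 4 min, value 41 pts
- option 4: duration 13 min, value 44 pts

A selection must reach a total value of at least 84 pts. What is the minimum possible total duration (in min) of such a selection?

Subsets with value ≥ 84, sorted by total duration:
- option 3+option 4: duration 17, value 85
- option 1+option 3+option 4: duration 23, value 101
Minimum duration: 17 min.

17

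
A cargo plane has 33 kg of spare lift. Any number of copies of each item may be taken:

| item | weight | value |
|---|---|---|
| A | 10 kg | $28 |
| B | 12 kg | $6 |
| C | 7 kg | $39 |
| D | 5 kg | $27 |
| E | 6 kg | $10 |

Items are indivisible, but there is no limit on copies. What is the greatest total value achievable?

Best value-per-unit is C at 39/7; filling with it alone gives 4×39 = 156.
Optimal mix: 4×C + 1×D → weight 33, value 183.

$183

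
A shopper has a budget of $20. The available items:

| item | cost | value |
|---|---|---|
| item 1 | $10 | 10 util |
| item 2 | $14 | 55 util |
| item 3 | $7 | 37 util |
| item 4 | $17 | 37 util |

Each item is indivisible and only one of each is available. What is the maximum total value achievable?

55 util

This is a 0/1 knapsack; check combinations near the capacity.
- item 2: cost 14, value 55
- item 1+item 3: cost 10+7=17, value 10+37=47
- item 3: cost 7, value 37
Best: 55 util.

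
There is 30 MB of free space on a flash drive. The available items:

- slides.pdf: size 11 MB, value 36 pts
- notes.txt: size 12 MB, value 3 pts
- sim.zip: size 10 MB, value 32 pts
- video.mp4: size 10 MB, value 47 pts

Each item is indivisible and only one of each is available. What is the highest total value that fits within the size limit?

83 pts

Check high-value combinations within 30 MB:
- slides.pdf+video.mp4: size 11+10=21, value 36+47=83
- sim.zip+video.mp4: size 10+10=20, value 32+47=79
- slides.pdf+sim.zip: size 11+10=21, value 36+32=68
- notes.txt+video.mp4: size 12+10=22, value 3+47=50
Best: 83 pts.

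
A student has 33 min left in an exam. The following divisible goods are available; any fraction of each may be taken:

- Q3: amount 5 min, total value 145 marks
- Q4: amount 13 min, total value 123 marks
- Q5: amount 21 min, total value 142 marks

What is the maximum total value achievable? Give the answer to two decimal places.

369.43

Take in order of value per unit:
- Q3 (145/5 per unit): all 5 → value 145, running total 145.00
- Q4 (123/13 per unit): all 13 → value 123, running total 268.00
- Q5 (142/21 per unit): 15 of 21 → value 15×142/21 = 101.4286, running total 369.43
Total 369.43.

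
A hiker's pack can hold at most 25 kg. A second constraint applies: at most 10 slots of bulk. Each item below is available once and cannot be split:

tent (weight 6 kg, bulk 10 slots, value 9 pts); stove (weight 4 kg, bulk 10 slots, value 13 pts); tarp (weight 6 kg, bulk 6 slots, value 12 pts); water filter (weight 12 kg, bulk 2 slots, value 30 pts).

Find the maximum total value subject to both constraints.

Feasible sets respecting both limits:
- tarp+water filter: weight 18, bulk 8, value 42
- water filter: weight 12, bulk 2, value 30
- stove: weight 4, bulk 10, value 13
- tarp: weight 6, bulk 6, value 12
Best: 42 pts.

42 pts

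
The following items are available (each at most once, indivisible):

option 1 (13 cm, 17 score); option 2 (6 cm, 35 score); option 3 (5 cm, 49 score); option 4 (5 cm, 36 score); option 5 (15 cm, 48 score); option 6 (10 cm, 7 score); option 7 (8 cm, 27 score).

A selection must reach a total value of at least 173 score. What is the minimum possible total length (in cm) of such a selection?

39

Subsets with value ≥ 173, sorted by total length:
- option 2+option 3+option 4+option 5+option 7: length 39, value 195
- option 2+option 3+option 4+option 5+option 6: length 41, value 175
- option 1+option 2+option 3+option 4+option 5: length 44, value 185
Minimum length: 39 cm.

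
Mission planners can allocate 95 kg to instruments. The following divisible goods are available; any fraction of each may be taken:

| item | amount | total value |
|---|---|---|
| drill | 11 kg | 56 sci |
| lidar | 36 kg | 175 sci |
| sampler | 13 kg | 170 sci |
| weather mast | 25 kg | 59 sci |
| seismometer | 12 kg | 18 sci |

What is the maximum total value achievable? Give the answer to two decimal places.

Take in order of value per unit:
- sampler (170/13 per unit): all 13 → value 170, running total 170.00
- drill (56/11 per unit): all 11 → value 56, running total 226.00
- lidar (175/36 per unit): all 36 → value 175, running total 401.00
- weather mast (59/25 per unit): all 25 → value 59, running total 460.00
- seismometer (18/12 per unit): 10 of 12 → value 10×18/12 = 15.0000, running total 475.00
Total 475.00.

475.00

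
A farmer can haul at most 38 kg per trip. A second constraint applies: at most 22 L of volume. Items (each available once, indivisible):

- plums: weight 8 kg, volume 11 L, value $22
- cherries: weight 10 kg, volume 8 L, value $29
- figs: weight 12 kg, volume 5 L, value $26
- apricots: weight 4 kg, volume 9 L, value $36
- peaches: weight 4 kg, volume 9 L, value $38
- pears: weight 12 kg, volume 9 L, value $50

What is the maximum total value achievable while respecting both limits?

$105

Feasible sets respecting both limits:
- cherries+figs+pears: weight 34, volume 22, value 105
- cherries+figs+peaches: weight 26, volume 22, value 93
- cherries+figs+apricots: weight 26, volume 22, value 91
Best: $105.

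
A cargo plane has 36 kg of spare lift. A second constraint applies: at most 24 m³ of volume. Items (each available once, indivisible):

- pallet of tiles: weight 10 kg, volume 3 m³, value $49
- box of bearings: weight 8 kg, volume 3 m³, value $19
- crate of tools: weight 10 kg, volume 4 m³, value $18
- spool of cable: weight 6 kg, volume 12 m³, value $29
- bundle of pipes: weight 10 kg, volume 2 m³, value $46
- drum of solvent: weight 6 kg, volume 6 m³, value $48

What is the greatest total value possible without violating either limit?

$172

Feasible sets respecting both limits:
- pallet of tiles+spool of cable+bundle of pipes+drum of solvent: weight 32, volume 23, value 172
- pallet of tiles+box of bearings+bundle of pipes+drum of solvent: weight 34, volume 14, value 162
- pallet of tiles+crate of tools+bundle of pipes+drum of solvent: weight 36, volume 15, value 161
Best: $172.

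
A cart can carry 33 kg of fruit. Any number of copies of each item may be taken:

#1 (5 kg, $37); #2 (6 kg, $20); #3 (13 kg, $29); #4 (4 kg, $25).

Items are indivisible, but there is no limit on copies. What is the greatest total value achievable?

Best value-per-unit is #1 at 37/5; filling with it alone gives 6×37 = 222.
Optimal mix: 5×#1 + 2×#4 → weight 33, value 235.

$235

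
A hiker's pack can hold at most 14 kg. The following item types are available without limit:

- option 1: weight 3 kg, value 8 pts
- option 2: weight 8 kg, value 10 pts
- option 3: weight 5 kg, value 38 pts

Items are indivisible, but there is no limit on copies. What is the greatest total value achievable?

Best value-per-unit is option 3 at 38/5; filling with it alone gives 2×38 = 76.
Optimal mix: 1×option 1 + 2×option 3 → weight 13, value 84.

84 pts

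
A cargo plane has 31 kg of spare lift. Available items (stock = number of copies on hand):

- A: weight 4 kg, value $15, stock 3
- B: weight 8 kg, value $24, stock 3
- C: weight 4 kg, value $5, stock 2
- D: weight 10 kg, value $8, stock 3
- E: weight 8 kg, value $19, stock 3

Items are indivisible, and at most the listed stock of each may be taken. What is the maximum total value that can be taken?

$93

Best selections within weight 31 and stock limits:
- 3×A + 2×B: weight 28, value 93
- 3×A + 1×B + 1×E: weight 28, value 88
Best: $93.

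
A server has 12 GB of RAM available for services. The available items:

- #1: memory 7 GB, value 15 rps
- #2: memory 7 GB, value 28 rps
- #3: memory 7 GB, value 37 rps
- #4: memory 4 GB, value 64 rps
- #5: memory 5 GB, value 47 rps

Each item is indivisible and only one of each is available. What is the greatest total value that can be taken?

Check high-value combinations within 12 GB:
- #4+#5: memory 4+5=9, value 64+47=111
- #3+#4: memory 7+4=11, value 37+64=101
- #2+#4: memory 7+4=11, value 28+64=92
Best: 111 rps.

111 rps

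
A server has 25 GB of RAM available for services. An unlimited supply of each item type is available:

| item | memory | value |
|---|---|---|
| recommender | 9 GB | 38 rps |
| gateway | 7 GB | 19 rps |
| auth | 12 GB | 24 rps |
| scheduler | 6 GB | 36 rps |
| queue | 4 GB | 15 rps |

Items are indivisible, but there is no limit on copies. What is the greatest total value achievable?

144 rps

Best value-per-unit is scheduler at 36/6, and filling with it alone uses memory 4×6=24. No mix of the others beats 4×36 = 144.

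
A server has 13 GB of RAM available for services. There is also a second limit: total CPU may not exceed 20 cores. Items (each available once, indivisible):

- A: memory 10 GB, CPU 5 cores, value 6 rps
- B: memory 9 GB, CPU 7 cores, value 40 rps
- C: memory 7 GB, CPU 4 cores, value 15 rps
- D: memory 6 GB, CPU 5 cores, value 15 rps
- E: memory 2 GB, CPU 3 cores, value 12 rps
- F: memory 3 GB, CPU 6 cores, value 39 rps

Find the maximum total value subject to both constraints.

79 rps

Feasible sets respecting both limits:
- B+F: memory 12, CPU 13, value 79
- C+E+F: memory 12, CPU 13, value 66
- D+E+F: memory 11, CPU 14, value 66
Best: 79 rps.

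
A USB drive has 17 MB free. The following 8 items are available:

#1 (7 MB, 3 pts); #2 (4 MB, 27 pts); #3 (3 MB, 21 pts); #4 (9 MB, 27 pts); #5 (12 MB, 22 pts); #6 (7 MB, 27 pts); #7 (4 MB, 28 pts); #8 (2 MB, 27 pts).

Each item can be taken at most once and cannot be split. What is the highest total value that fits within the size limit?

109 pts

Check high-value combinations within 17 MB:
- #2+#6+#7+#8: size 4+7+4+2=17, value 27+27+28+27=109
- #2+#3+#7+#8: size 4+3+4+2=13, value 27+21+28+27=103
- #3+#6+#7+#8: size 3+7+4+2=16, value 21+27+28+27=103
Best: 109 pts.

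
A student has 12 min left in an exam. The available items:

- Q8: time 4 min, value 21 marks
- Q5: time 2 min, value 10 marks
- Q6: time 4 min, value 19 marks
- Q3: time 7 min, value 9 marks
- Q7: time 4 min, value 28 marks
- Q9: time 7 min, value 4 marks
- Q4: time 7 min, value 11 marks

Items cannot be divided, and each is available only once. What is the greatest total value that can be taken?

68 marks

Check high-value combinations within 12 min:
- Q8+Q6+Q7: time 4+4+4=12, value 21+19+28=68
- Q8+Q5+Q7: time 4+2+4=10, value 21+10+28=59
- Q5+Q6+Q7: time 2+4+4=10, value 10+19+28=57
Best: 68 marks.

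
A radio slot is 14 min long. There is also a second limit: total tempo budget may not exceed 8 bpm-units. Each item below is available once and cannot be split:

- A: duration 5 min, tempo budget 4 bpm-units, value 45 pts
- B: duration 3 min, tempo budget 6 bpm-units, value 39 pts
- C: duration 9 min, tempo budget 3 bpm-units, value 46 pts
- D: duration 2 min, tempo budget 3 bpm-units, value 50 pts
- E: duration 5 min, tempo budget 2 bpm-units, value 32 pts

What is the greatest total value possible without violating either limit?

96 pts

Feasible sets respecting both limits:
- C+D: duration 11, tempo budget 6, value 96
- A+D: duration 7, tempo budget 7, value 95
- A+C: duration 14, tempo budget 7, value 91
- D+E: duration 7, tempo budget 5, value 82
Best: 96 pts.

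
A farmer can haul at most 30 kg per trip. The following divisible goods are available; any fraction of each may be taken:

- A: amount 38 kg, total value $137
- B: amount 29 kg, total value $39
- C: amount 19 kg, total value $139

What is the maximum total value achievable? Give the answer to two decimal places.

Take in order of value per unit:
- C (139/19 per unit): all 19 → value 139, running total 139.00
- A (137/38 per unit): 11 of 38 → value 11×137/38 = 39.6579, running total 178.66
Total 178.66.

178.66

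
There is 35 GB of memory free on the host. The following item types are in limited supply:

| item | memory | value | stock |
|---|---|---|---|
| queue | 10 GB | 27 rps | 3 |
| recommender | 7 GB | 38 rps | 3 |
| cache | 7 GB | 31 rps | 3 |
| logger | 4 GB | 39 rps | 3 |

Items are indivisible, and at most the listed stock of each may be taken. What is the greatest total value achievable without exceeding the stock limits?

Top feasible selections:
- 3×recommender + 3×logger: memory 33, value 231
- 2×recommender + 1×cache + 3×logger: memory 33, value 224
- 1×recommender + 2×cache + 3×logger: memory 33, value 217
Best: 231 rps.

231 rps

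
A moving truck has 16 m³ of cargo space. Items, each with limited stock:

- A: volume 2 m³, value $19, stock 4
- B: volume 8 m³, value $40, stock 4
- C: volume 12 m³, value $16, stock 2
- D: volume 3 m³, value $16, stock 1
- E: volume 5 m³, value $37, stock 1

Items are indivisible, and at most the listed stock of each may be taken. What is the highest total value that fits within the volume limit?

Top feasible selections:
- 4×A + 1×D + 1×E: volume 16, value 129
- 4×A + 1×B: volume 16, value 116
- 4×A + 1×E: volume 13, value 113
- 3×A + 1×D + 1×E: volume 14, value 110
Best: $129.

$129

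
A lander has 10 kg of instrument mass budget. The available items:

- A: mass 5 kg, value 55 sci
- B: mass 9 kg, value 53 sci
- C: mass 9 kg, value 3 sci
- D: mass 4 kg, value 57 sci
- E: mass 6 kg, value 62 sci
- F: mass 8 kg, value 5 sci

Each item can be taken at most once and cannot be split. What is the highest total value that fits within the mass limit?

Check high-value combinations within 10 kg:
- D+E: mass 4+6=10, value 57+62=119
- A+D: mass 5+4=9, value 55+57=112
- E: mass 6, value 62
- D: mass 4, value 57
Best: 119 sci.

119 sci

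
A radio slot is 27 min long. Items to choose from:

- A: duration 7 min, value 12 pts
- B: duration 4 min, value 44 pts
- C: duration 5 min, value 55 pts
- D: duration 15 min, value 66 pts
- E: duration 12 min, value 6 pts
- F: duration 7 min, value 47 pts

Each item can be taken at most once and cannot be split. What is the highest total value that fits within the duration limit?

Check high-value combinations within 27 min:
- C+D+F: duration 5+15+7=27, value 55+66+47=168
- B+C+D: duration 4+5+15=24, value 44+55+66=165
- A+B+C+F: duration 7+4+5+7=23, value 12+44+55+47=158
- B+D+F: duration 4+15+7=26, value 44+66+47=157
Best: 168 pts.

168 pts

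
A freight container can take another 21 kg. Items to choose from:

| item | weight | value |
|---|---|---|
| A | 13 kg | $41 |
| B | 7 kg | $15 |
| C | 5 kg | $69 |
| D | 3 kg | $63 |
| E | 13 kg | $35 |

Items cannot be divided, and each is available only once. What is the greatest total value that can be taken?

Check high-value combinations within 21 kg:
- A+C+D: weight 13+5+3=21, value 41+69+63=173
- C+D+E: weight 5+3+13=21, value 69+63+35=167
- B+C+D: weight 7+5+3=15, value 15+69+63=147
Best: $173.

$173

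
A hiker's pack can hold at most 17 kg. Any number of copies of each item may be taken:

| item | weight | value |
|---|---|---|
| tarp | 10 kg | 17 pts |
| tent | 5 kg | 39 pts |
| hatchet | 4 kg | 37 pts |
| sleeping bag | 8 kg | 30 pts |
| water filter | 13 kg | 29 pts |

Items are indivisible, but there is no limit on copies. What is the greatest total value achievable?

150 pts

Best value-per-unit is hatchet at 37/4; filling with it alone gives 4×37 = 148.
Optimal mix: 1×tent + 3×hatchet → weight 17, value 150.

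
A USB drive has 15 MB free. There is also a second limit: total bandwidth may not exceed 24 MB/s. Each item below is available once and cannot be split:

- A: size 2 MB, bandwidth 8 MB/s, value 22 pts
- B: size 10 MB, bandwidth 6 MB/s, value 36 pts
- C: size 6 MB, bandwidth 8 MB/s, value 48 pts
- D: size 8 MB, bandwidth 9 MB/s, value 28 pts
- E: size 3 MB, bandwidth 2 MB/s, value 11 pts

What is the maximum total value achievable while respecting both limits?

Feasible sets respecting both limits:
- A+C+E: size 11, bandwidth 18, value 81
- C+D: size 14, bandwidth 17, value 76
- A+C: size 8, bandwidth 16, value 70
- A+B+E: size 15, bandwidth 16, value 69
Best: 81 pts.

81 pts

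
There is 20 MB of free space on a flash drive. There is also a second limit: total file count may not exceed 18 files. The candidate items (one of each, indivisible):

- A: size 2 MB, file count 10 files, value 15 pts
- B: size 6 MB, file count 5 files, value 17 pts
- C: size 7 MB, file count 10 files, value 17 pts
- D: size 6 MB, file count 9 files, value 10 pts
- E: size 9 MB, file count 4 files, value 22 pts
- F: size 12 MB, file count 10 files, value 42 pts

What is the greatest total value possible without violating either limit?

Feasible sets respecting both limits:
- B+F: size 18, file count 15, value 59
- F: size 12, file count 10, value 42
- B+E: size 15, file count 9, value 39
- C+E: size 16, file count 14, value 39
Best: 59 pts.

59 pts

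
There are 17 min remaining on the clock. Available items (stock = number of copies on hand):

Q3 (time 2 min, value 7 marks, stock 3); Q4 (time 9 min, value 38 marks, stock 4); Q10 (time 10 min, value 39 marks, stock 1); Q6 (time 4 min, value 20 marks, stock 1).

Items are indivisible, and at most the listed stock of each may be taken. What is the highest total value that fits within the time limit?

Best selections within time 17 and stock limits:
- 2×Q3 + 1×Q4 + 1×Q6: time 17, value 72
- 1×Q3 + 1×Q10 + 1×Q6: time 16, value 66
- 1×Q3 + 1×Q4 + 1×Q6: time 15, value 65
- 3×Q3 + 1×Q10: time 16, value 60
Best: 72 marks.

72 marks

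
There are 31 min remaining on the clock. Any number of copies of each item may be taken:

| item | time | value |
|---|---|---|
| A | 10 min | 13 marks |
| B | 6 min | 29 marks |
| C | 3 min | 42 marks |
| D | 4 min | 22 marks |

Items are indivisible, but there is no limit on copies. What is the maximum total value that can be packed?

420 marks

Best value-per-unit is C at 42/3, and filling with it alone uses time 10×3=30. No mix of the others beats 10×42 = 420.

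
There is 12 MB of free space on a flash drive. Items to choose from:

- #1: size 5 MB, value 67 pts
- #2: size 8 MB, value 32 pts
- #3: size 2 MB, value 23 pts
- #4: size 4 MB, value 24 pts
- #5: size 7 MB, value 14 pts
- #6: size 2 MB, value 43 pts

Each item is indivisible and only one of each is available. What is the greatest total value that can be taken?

Check high-value combinations within 12 MB:
- #1+#4+#6: size 5+4+2=11, value 67+24+43=134
- #1+#3+#6: size 5+2+2=9, value 67+23+43=133
- #1+#3+#4: size 5+2+4=11, value 67+23+24=114
Best: 134 pts.

134 pts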